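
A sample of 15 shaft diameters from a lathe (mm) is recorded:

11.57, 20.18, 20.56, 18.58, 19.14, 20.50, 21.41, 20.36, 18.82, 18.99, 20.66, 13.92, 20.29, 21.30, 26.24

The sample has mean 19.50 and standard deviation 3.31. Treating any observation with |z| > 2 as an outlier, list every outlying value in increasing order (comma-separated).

11.57, 26.24

Cutoffs at x̄ ± 2s: 19.50 ± 2·3.31 = [12.88, 26.12].
11.57: z = -2.40, |z| > 2 → outlier.
26.24: z = 2.04, |z| > 2 → outlier.
Every other value lies within [12.88, 26.12].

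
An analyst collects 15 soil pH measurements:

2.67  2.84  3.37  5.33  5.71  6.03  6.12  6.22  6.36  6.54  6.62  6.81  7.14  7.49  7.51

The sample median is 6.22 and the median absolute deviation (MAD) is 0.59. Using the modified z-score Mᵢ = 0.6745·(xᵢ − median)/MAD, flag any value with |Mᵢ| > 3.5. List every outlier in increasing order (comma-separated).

2.67, 2.84

|Mᵢ| > 3.5 ⇔ |xᵢ − 6.22| > 3.5·0.59/0.6745 = 3.06.
So outliers lie outside [3.16, 9.28].
2.67: M = -4.06 → outlier.
2.84: M = -3.86 → outlier.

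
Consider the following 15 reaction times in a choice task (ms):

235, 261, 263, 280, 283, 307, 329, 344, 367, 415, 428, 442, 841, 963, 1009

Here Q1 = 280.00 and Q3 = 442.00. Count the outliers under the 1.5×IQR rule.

IQR = 162.00; fences at 280.00 − 243.00 = 37.00 and 442.00 + 243.00 = 685.00.
Outside the cutoffs: 841, 963, 1009.

3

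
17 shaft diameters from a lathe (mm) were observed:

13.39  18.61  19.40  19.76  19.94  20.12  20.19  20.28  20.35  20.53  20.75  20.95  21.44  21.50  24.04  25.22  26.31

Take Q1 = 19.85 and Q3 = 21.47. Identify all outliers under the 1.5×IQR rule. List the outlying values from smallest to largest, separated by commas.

IQR = Q3 − Q1 = 21.47 − 19.85 = 1.62.
Lower fence = Q1 − 1.5·IQR = 19.85 − 2.43 = 17.42.
Upper fence = Q3 + 1.5·IQR = 21.47 + 2.43 = 23.90.
13.39 < 17.42 → outlier.
24.04 > 23.90 → outlier.
25.22 > 23.90 → outlier.
26.31 > 23.90 → outlier.
All remaining values lie within [17.42, 23.90].

13.39, 24.04, 25.22, 26.31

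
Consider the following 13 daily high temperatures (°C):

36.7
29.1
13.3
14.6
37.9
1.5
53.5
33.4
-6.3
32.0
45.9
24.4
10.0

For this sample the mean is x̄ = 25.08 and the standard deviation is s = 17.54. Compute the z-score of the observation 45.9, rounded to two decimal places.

1.19

z = (45.9 − 25.08) / 17.54 = 1.19.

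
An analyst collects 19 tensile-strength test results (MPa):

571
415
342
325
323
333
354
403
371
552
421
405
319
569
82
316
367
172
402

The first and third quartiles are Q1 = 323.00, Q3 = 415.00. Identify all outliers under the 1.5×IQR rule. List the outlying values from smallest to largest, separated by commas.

82, 172, 569, 571

IQR = Q3 − Q1 = 415.00 − 323.00 = 92.00.
Lower fence = Q1 − 1.5·IQR = 323.00 − 138.00 = 185.00.
Upper fence = Q3 + 1.5·IQR = 415.00 + 138.00 = 553.00.
82 < 185.00 → outlier.
172 < 185.00 → outlier.
569 > 553.00 → outlier.
571 > 553.00 → outlier.
All remaining values lie within [185.00, 553.00].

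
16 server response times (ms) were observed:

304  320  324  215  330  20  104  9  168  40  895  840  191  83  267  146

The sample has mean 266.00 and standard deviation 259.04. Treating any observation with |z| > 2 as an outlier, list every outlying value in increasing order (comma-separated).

840, 895

Cutoffs at x̄ ± 2s: 266.00 ± 2·259.04 = [-252.08, 784.08].
840: z = 2.22, |z| > 2 → outlier.
895: z = 2.43, |z| > 2 → outlier.
Every other value lies within [-252.08, 784.08].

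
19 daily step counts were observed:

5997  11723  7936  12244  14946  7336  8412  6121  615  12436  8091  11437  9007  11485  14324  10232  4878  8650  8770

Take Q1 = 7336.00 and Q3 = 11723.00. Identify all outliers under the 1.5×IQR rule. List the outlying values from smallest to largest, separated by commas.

615

IQR = Q3 − Q1 = 11723.00 − 7336.00 = 4387.00.
Lower fence = Q1 − 1.5·IQR = 7336.00 − 6580.50 = 755.50.
Upper fence = Q3 + 1.5·IQR = 11723.00 + 6580.50 = 18303.50.
615 < 755.50 → outlier.
All remaining values lie within [755.50, 18303.50].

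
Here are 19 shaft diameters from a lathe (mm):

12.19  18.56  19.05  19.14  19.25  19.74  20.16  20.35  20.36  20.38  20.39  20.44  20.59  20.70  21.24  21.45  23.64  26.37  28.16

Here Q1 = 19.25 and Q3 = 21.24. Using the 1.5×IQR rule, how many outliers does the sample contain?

IQR = 1.99; fences at 19.25 − 2.985 = 16.265 and 21.24 + 2.985 = 24.225.
Outside the cutoffs: 12.19, 26.37, 28.16.

3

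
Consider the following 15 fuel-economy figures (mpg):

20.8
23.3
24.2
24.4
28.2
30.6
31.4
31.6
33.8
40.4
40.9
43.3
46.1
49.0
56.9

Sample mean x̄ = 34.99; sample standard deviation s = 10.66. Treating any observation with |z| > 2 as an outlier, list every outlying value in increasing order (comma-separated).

56.9

Cutoffs at x̄ ± 2s: 34.99 ± 2·10.66 = [13.67, 56.31].
56.9: z = 2.06, |z| > 2 → outlier.
Every other value lies within [13.67, 56.31].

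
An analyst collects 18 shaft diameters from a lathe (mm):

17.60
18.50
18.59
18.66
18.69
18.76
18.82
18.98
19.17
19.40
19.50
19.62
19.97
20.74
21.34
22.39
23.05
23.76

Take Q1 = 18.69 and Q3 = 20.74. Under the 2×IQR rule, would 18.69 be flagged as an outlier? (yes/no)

IQR = Q3 − Q1 = 20.74 − 18.69 = 2.05.
Lower fence = Q1 − 2·IQR = 18.69 − 4.10 = 14.59.
Upper fence = Q3 + 2·IQR = 20.74 + 4.10 = 24.84.
18.69 lies within [14.59, 24.84].

no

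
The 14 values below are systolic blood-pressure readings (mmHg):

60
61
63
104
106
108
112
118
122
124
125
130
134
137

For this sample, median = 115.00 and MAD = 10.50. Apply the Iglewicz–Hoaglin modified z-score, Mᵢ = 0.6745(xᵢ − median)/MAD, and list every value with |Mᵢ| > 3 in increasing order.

|Mᵢ| > 3 ⇔ |xᵢ − 115.00| > 3·10.50/0.6745 = 46.70.
So outliers lie outside [68.30, 161.70].
60: M = -3.53 → outlier.
61: M = -3.47 → outlier.
63: M = -3.34 → outlier.

60, 61, 63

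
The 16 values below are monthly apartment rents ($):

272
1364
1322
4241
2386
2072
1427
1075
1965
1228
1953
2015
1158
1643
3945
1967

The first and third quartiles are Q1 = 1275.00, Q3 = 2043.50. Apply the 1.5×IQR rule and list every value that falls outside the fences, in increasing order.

3945, 4241

IQR = Q3 − Q1 = 2043.50 − 1275.00 = 768.50.
Lower fence = Q1 − 1.5·IQR = 1275.00 − 1152.75 = 122.25.
Upper fence = Q3 + 1.5·IQR = 2043.50 + 1152.75 = 3196.25.
3945 > 3196.25 → outlier.
4241 > 3196.25 → outlier.
All remaining values lie within [122.25, 3196.25].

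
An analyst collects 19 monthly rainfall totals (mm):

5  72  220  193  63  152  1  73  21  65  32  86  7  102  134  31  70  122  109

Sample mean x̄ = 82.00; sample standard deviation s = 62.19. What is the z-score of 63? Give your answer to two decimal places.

z = (63 − 82.00) / 62.19 = -0.31.

-0.31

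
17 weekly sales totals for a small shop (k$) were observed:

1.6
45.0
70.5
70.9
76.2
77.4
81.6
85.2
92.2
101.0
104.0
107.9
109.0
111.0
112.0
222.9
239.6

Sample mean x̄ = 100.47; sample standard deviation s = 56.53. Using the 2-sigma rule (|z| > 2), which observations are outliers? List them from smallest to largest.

222.9, 239.6

Cutoffs at x̄ ± 2s: 100.47 ± 2·56.53 = [-12.59, 213.53].
222.9: z = 2.17, |z| > 2 → outlier.
239.6: z = 2.46, |z| > 2 → outlier.
Every other value lies within [-12.59, 213.53].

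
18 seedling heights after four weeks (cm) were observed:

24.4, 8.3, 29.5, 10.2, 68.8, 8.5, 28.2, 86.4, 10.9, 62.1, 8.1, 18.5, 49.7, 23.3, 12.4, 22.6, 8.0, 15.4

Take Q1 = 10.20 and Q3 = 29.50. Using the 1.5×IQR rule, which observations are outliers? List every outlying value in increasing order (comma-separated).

62.1, 68.8, 86.4

IQR = Q3 − Q1 = 29.50 − 10.20 = 19.30.
Lower fence = Q1 − 1.5·IQR = 10.20 − 28.95 = -18.75.
Upper fence = Q3 + 1.5·IQR = 29.50 + 28.95 = 58.45.
62.1 > 58.45 → outlier.
68.8 > 58.45 → outlier.
86.4 > 58.45 → outlier.
All remaining values lie within [-18.75, 58.45].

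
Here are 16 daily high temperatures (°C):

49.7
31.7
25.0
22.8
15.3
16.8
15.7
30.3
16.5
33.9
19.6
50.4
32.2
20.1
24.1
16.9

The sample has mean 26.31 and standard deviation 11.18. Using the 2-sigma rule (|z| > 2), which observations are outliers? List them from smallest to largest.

49.7, 50.4

Cutoffs at x̄ ± 2s: 26.31 ± 2·11.18 = [3.95, 48.67].
49.7: z = 2.09, |z| > 2 → outlier.
50.4: z = 2.15, |z| > 2 → outlier.
Every other value lies within [3.95, 48.67].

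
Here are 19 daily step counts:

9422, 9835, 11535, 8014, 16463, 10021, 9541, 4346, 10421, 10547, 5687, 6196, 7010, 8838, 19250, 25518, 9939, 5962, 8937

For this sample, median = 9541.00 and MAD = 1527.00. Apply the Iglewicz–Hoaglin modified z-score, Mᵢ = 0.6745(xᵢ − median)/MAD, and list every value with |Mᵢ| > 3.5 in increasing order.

|Mᵢ| > 3.5 ⇔ |xᵢ − 9541.00| > 3.5·1527.00/0.6745 = 7923.65.
So outliers lie outside [1617.35, 17464.65].
19250: M = 4.29 → outlier.
25518: M = 7.06 → outlier.

19250, 25518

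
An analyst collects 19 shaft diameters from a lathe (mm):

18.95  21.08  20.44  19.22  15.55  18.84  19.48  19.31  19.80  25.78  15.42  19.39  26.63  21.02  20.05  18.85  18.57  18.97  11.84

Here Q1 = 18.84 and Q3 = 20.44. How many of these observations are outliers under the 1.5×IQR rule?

IQR = 1.60; fences at 18.84 − 2.40 = 16.44 and 20.44 + 2.40 = 22.84.
Outside the cutoffs: 11.84, 15.42, 15.55, 25.78, 26.63.

5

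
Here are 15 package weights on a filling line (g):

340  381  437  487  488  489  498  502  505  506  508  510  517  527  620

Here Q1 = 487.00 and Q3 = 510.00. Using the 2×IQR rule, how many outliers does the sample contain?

IQR = 23.00; fences at 487.00 − 46.00 = 441.00 and 510.00 + 46.00 = 556.00.
Outside the cutoffs: 340, 381, 437, 620.

4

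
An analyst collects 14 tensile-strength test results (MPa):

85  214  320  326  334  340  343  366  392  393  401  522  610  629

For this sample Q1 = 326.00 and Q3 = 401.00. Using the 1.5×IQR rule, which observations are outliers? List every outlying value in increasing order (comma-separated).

IQR = Q3 − Q1 = 401.00 − 326.00 = 75.00.
Lower fence = Q1 − 1.5·IQR = 326.00 − 112.50 = 213.50.
Upper fence = Q3 + 1.5·IQR = 401.00 + 112.50 = 513.50.
85 < 213.50 → outlier.
522 > 513.50 → outlier.
610 > 513.50 → outlier.
629 > 513.50 → outlier.
All remaining values lie within [213.50, 513.50].

85, 522, 610, 629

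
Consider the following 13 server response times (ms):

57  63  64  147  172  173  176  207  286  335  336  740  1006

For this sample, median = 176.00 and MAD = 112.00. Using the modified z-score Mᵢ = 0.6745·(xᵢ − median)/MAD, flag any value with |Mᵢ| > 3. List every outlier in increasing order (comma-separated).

|Mᵢ| > 3 ⇔ |xᵢ − 176.00| > 3·112.00/0.6745 = 498.15.
So outliers lie outside [-322.15, 674.15].
740: M = 3.40 → outlier.
1006: M = 5.00 → outlier.

740, 1006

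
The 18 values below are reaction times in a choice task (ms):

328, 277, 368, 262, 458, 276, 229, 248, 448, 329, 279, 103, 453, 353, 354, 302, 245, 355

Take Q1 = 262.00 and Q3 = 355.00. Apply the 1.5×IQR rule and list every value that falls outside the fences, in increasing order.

103

IQR = Q3 − Q1 = 355.00 − 262.00 = 93.00.
Lower fence = Q1 − 1.5·IQR = 262.00 − 139.50 = 122.50.
Upper fence = Q3 + 1.5·IQR = 355.00 + 139.50 = 494.50.
103 < 122.50 → outlier.
All remaining values lie within [122.50, 494.50].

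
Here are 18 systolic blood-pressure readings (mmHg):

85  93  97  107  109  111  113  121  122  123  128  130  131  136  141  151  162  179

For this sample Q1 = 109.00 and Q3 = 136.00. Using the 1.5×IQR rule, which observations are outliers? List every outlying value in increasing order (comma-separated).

IQR = Q3 − Q1 = 136.00 − 109.00 = 27.00.
Lower fence = Q1 − 1.5·IQR = 109.00 − 40.50 = 68.50.
Upper fence = Q3 + 1.5·IQR = 136.00 + 40.50 = 176.50.
179 > 176.50 → outlier.
All remaining values lie within [68.50, 176.50].

179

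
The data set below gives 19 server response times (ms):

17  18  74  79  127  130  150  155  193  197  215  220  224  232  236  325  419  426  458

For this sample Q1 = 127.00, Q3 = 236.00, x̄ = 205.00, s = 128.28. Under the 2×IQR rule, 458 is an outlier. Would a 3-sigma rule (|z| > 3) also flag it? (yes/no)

z = (458 − 205.00) / 128.28 = 1.97.
|z| = 1.97 ≤ 3.

no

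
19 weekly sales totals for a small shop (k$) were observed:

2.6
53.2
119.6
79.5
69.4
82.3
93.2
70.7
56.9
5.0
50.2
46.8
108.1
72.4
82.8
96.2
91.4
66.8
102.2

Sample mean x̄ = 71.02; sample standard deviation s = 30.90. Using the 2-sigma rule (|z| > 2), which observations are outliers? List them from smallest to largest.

2.6, 5.0

Cutoffs at x̄ ± 2s: 71.02 ± 2·30.90 = [9.22, 132.82].
2.6: z = -2.21, |z| > 2 → outlier.
5.0: z = -2.14, |z| > 2 → outlier.
Every other value lies within [9.22, 132.82].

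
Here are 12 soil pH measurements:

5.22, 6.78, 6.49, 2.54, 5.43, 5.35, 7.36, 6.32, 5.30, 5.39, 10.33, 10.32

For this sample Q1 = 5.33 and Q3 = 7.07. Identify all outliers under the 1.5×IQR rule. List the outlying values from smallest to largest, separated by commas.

IQR = Q3 − Q1 = 7.07 − 5.33 = 1.74.
Lower fence = Q1 − 1.5·IQR = 5.33 − 2.61 = 2.72.
Upper fence = Q3 + 1.5·IQR = 7.07 + 2.61 = 9.68.
2.54 < 2.72 → outlier.
10.32 > 9.68 → outlier.
10.33 > 9.68 → outlier.
All remaining values lie within [2.72, 9.68].

2.54, 10.32, 10.33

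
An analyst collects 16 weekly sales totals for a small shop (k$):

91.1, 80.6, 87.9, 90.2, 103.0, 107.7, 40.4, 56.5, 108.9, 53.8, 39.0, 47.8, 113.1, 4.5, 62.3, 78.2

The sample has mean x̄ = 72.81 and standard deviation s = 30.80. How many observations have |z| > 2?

1

Cutoffs: x̄ ± 2s = [11.21, 134.41].
Outside the cutoffs: 4.5.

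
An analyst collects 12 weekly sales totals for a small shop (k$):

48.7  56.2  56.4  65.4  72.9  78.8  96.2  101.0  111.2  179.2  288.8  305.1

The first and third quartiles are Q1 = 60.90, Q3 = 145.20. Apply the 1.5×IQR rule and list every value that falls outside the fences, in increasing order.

288.8, 305.1

IQR = Q3 − Q1 = 145.20 − 60.90 = 84.30.
Lower fence = Q1 − 1.5·IQR = 60.90 − 126.45 = -65.55.
Upper fence = Q3 + 1.5·IQR = 145.20 + 126.45 = 271.65.
288.8 > 271.65 → outlier.
305.1 > 271.65 → outlier.
All remaining values lie within [-65.55, 271.65].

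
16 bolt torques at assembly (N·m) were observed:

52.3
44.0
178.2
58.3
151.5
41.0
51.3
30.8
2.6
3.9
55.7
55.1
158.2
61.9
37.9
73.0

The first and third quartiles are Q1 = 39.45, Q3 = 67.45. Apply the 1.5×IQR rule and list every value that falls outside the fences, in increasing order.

151.5, 158.2, 178.2

IQR = Q3 − Q1 = 67.45 − 39.45 = 28.00.
Lower fence = Q1 − 1.5·IQR = 39.45 − 42.00 = -2.55.
Upper fence = Q3 + 1.5·IQR = 67.45 + 42.00 = 109.45.
151.5 > 109.45 → outlier.
158.2 > 109.45 → outlier.
178.2 > 109.45 → outlier.
All remaining values lie within [-2.55, 109.45].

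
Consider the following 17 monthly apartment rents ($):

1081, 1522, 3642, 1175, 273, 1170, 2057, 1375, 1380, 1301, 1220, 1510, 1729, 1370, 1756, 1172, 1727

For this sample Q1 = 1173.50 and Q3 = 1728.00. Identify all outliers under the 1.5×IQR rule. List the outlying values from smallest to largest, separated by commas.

IQR = Q3 − Q1 = 1728.00 − 1173.50 = 554.50.
Lower fence = Q1 − 1.5·IQR = 1173.50 − 831.75 = 341.75.
Upper fence = Q3 + 1.5·IQR = 1728.00 + 831.75 = 2559.75.
273 < 341.75 → outlier.
3642 > 2559.75 → outlier.
All remaining values lie within [341.75, 2559.75].

273, 3642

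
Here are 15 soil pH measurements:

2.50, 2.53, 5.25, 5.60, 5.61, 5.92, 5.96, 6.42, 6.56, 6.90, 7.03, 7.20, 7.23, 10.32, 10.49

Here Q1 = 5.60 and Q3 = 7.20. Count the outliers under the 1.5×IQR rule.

4

IQR = 1.60; fences at 5.60 − 2.40 = 3.20 and 7.20 + 2.40 = 9.60.
Outside the cutoffs: 2.50, 2.53, 10.32, 10.49.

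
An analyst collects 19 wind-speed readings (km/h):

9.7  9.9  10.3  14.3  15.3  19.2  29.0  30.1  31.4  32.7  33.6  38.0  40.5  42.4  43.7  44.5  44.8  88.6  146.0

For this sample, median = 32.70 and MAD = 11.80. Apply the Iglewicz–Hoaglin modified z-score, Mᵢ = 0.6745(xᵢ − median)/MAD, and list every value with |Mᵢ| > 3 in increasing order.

88.6, 146.0

|Mᵢ| > 3 ⇔ |xᵢ − 32.70| > 3·11.80/0.6745 = 52.48.
So outliers lie outside [-19.78, 85.18].
88.6: M = 3.20 → outlier.
146.0: M = 6.48 → outlier.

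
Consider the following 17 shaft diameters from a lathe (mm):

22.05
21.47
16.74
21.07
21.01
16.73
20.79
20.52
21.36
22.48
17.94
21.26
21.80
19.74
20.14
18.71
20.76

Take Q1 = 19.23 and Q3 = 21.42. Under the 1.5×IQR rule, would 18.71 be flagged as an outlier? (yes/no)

IQR = Q3 − Q1 = 21.42 − 19.23 = 2.19.
Lower fence = Q1 − 1.5·IQR = 19.23 − 3.285 = 15.945.
Upper fence = Q3 + 1.5·IQR = 21.42 + 3.285 = 24.705.
18.71 lies within [15.945, 24.705].

no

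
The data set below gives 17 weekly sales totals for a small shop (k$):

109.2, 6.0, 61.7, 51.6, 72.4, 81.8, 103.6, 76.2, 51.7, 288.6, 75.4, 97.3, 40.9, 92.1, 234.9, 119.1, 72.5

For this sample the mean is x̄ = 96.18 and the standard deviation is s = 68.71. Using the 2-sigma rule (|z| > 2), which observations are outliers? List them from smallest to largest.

234.9, 288.6

Cutoffs at x̄ ± 2s: 96.18 ± 2·68.71 = [-41.24, 233.60].
234.9: z = 2.02, |z| > 2 → outlier.
288.6: z = 2.80, |z| > 2 → outlier.
Every other value lies within [-41.24, 233.60].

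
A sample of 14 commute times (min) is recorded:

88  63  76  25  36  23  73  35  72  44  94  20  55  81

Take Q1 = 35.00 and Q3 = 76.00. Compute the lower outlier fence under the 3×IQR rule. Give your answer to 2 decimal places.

IQR = Q3 − Q1 = 76.00 − 35.00 = 41.00.
Lower fence = Q1 − 3·IQR = 35.00 − 123.00 = -88.00.
Upper fence = Q3 + 3·IQR = 76.00 + 123.00 = 199.00.

-88.00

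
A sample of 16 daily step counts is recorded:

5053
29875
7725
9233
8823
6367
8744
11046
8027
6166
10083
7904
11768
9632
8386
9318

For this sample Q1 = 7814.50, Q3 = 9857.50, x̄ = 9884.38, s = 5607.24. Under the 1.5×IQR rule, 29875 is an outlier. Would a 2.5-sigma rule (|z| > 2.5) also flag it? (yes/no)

yes

z = (29875 − 9884.38) / 5607.24 = 3.57.
|z| = 3.57 > 2.5.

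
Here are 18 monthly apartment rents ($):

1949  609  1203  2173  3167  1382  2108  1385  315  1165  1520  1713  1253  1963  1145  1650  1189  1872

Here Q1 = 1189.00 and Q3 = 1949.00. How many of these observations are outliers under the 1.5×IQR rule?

IQR = 760.00; fences at 1189.00 − 1140.00 = 49.00 and 1949.00 + 1140.00 = 3089.00.
Outside the cutoffs: 3167.

1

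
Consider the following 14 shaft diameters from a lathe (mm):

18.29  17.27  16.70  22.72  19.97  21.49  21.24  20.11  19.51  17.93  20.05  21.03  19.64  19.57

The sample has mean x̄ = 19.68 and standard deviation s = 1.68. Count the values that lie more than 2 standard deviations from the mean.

0

Cutoffs: x̄ ± 2s = [16.32, 23.04].
Every value lies within the cutoffs.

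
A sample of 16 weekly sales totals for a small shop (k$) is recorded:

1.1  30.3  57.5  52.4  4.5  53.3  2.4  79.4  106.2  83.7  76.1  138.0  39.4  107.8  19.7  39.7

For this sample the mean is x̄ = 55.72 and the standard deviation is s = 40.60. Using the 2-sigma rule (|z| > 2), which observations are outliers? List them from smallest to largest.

Cutoffs at x̄ ± 2s: 55.72 ± 2·40.60 = [-25.48, 136.92].
138.0: z = 2.03, |z| > 2 → outlier.
Every other value lies within [-25.48, 136.92].

138.0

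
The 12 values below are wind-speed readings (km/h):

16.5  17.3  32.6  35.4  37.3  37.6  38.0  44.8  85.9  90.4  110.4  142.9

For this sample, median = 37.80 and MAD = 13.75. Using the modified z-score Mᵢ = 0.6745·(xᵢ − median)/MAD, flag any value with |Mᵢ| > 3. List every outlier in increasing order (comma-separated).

|Mᵢ| > 3 ⇔ |xᵢ − 37.80| > 3·13.75/0.6745 = 61.16.
So outliers lie outside [-23.36, 98.96].
110.4: M = 3.56 → outlier.
142.9: M = 5.16 → outlier.

110.4, 142.9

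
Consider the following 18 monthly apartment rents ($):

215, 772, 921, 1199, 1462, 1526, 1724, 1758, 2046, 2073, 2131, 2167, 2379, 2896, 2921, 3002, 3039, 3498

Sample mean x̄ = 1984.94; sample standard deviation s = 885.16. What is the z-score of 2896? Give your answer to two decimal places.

1.03

z = (2896 − 1984.94) / 885.16 = 1.03.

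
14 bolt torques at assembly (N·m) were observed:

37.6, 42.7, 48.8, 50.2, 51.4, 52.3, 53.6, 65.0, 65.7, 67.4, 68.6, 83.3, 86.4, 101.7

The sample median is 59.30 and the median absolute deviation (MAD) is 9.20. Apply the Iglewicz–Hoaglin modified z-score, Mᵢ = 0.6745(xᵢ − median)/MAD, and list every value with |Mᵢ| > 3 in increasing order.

|Mᵢ| > 3 ⇔ |xᵢ − 59.30| > 3·9.20/0.6745 = 40.92.
So outliers lie outside [18.38, 100.22].
101.7: M = 3.11 → outlier.

101.7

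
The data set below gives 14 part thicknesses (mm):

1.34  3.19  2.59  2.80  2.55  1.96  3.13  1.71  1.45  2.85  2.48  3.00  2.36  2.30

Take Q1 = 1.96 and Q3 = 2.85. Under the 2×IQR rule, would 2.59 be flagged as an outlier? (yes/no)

IQR = Q3 − Q1 = 2.85 − 1.96 = 0.89.
Lower fence = Q1 − 2·IQR = 1.96 − 1.78 = 0.18.
Upper fence = Q3 + 2·IQR = 2.85 + 1.78 = 4.63.
2.59 lies within [0.18, 4.63].

no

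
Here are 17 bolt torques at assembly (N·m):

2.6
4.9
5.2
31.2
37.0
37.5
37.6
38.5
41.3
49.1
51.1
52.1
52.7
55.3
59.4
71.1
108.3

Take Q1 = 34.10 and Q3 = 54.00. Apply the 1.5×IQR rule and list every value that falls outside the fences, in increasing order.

2.6, 108.3

IQR = Q3 − Q1 = 54.00 − 34.10 = 19.90.
Lower fence = Q1 − 1.5·IQR = 34.10 − 29.85 = 4.25.
Upper fence = Q3 + 1.5·IQR = 54.00 + 29.85 = 83.85.
2.6 < 4.25 → outlier.
108.3 > 83.85 → outlier.
All remaining values lie within [4.25, 83.85].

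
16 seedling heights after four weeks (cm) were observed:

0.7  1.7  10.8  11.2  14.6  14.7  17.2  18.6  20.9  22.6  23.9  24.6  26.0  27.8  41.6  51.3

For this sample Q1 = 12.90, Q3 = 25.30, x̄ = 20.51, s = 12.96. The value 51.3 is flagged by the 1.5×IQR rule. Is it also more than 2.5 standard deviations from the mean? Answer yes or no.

no

z = (51.3 − 20.51) / 12.96 = 2.38.
|z| = 2.38 ≤ 2.5.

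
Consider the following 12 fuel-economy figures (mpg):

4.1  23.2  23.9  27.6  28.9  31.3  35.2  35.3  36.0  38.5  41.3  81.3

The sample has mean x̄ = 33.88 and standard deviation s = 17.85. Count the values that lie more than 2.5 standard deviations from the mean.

1

Cutoffs: x̄ ± 2.5s = [-10.745, 78.505].
Outside the cutoffs: 81.3.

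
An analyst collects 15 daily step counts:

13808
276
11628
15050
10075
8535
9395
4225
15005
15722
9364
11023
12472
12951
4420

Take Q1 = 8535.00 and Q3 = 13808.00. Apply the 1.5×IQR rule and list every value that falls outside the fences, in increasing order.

276

IQR = Q3 − Q1 = 13808.00 − 8535.00 = 5273.00.
Lower fence = Q1 − 1.5·IQR = 8535.00 − 7909.50 = 625.50.
Upper fence = Q3 + 1.5·IQR = 13808.00 + 7909.50 = 21717.50.
276 < 625.50 → outlier.
All remaining values lie within [625.50, 21717.50].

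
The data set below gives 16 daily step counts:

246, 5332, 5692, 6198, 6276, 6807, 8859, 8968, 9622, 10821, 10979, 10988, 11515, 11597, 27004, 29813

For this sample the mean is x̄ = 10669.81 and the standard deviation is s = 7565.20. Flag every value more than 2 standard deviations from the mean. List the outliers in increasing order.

Cutoffs at x̄ ± 2s: 10669.81 ± 2·7565.20 = [-4460.59, 25800.21].
27004: z = 2.16, |z| > 2 → outlier.
29813: z = 2.53, |z| > 2 → outlier.
Every other value lies within [-4460.59, 25800.21].

27004, 29813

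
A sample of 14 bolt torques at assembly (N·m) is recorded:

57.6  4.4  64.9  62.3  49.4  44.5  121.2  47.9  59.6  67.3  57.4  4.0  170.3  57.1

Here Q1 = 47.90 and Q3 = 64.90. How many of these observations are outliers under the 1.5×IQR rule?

IQR = 17.00; fences at 47.90 − 25.50 = 22.40 and 64.90 + 25.50 = 90.40.
Outside the cutoffs: 4.0, 4.4, 121.2, 170.3.

4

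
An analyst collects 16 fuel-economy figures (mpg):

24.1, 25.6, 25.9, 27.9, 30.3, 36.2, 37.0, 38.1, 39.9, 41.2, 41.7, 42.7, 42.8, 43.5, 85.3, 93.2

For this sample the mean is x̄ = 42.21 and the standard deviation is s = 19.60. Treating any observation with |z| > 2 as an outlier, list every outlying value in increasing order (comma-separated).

Cutoffs at x̄ ± 2s: 42.21 ± 2·19.60 = [3.01, 81.41].
85.3: z = 2.20, |z| > 2 → outlier.
93.2: z = 2.60, |z| > 2 → outlier.
Every other value lies within [3.01, 81.41].

85.3, 93.2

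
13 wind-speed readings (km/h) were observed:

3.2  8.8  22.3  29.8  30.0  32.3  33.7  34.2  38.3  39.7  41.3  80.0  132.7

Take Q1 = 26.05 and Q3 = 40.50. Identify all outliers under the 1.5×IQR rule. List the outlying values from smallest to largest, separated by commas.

IQR = Q3 − Q1 = 40.50 − 26.05 = 14.45.
Lower fence = Q1 − 1.5·IQR = 26.05 − 21.675 = 4.375.
Upper fence = Q3 + 1.5·IQR = 40.50 + 21.675 = 62.175.
3.2 < 4.375 → outlier.
80.0 > 62.175 → outlier.
132.7 > 62.175 → outlier.
All remaining values lie within [4.375, 62.175].

3.2, 80.0, 132.7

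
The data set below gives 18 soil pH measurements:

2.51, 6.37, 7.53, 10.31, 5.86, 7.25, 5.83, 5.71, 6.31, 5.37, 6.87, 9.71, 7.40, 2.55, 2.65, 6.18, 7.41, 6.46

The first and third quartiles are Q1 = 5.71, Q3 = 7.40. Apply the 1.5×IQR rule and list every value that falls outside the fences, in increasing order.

IQR = Q3 − Q1 = 7.40 − 5.71 = 1.69.
Lower fence = Q1 − 1.5·IQR = 5.71 − 2.535 = 3.175.
Upper fence = Q3 + 1.5·IQR = 7.40 + 2.535 = 9.935.
2.51 < 3.175 → outlier.
2.55 < 3.175 → outlier.
2.65 < 3.175 → outlier.
10.31 > 9.935 → outlier.
All remaining values lie within [3.175, 9.935].

2.51, 2.55, 2.65, 10.31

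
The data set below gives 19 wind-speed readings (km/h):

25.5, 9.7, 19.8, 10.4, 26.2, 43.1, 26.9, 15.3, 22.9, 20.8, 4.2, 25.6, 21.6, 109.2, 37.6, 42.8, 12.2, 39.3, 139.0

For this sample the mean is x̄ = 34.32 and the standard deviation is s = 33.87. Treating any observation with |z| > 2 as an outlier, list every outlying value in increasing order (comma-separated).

Cutoffs at x̄ ± 2s: 34.32 ± 2·33.87 = [-33.42, 102.06].
109.2: z = 2.21, |z| > 2 → outlier.
139.0: z = 3.09, |z| > 2 → outlier.
Every other value lies within [-33.42, 102.06].

109.2, 139.0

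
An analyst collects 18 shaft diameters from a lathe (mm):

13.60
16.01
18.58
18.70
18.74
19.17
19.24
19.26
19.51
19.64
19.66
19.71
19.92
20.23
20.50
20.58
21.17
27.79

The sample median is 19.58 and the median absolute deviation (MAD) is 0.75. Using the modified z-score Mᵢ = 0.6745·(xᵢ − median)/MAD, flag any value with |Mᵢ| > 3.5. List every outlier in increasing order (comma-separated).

|Mᵢ| > 3.5 ⇔ |xᵢ − 19.58| > 3.5·0.75/0.6745 = 3.89.
So outliers lie outside [15.69, 23.47].
13.60: M = -5.38 → outlier.
27.79: M = 7.38 → outlier.

13.60, 27.79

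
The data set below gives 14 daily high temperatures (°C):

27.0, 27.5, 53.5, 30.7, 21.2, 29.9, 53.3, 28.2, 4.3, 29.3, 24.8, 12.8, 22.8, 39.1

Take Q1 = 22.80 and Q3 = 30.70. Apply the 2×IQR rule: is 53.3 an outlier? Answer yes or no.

IQR = Q3 − Q1 = 30.70 − 22.80 = 7.90.
Lower fence = Q1 − 2·IQR = 22.80 − 15.80 = 7.00.
Upper fence = Q3 + 2·IQR = 30.70 + 15.80 = 46.50.
53.3 lies above the upper fence.

yes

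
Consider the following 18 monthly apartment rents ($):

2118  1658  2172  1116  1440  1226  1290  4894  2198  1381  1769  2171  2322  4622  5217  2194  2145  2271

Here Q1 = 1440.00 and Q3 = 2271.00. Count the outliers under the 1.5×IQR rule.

IQR = 831.00; fences at 1440.00 − 1246.50 = 193.50 and 2271.00 + 1246.50 = 3517.50.
Outside the cutoffs: 4622, 4894, 5217.

3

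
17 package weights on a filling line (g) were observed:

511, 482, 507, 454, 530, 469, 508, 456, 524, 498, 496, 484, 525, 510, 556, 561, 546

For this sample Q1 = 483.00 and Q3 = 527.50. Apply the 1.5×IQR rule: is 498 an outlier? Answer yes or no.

IQR = Q3 − Q1 = 527.50 − 483.00 = 44.50.
Lower fence = Q1 − 1.5·IQR = 483.00 − 66.75 = 416.25.
Upper fence = Q3 + 1.5·IQR = 527.50 + 66.75 = 594.25.
498 lies within [416.25, 594.25].

no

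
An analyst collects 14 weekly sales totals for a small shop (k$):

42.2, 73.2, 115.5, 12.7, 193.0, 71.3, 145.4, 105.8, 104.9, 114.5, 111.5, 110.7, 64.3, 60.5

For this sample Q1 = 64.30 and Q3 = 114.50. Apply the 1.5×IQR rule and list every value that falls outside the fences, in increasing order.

IQR = Q3 − Q1 = 114.50 − 64.30 = 50.20.
Lower fence = Q1 − 1.5·IQR = 64.30 − 75.30 = -11.00.
Upper fence = Q3 + 1.5·IQR = 114.50 + 75.30 = 189.80.
193.0 > 189.80 → outlier.
All remaining values lie within [-11.00, 189.80].

193.0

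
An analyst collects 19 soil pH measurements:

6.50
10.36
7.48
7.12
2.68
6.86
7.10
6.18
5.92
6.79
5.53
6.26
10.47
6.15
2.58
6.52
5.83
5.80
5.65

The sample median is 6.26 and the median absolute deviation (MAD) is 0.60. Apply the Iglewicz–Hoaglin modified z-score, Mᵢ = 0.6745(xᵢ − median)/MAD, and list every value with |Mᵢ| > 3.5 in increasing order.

|Mᵢ| > 3.5 ⇔ |xᵢ − 6.26| > 3.5·0.60/0.6745 = 3.11.
So outliers lie outside [3.15, 9.37].
2.58: M = -4.14 → outlier.
2.68: M = -4.02 → outlier.
10.36: M = 4.61 → outlier.
10.47: M = 4.73 → outlier.

2.58, 2.68, 10.36, 10.47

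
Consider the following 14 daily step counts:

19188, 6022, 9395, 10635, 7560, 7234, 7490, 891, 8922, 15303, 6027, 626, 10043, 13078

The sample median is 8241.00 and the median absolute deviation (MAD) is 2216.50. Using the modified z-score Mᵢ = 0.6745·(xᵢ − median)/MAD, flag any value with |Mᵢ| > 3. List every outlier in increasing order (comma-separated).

19188

|Mᵢ| > 3 ⇔ |xᵢ − 8241.00| > 3·2216.50/0.6745 = 9858.41.
So outliers lie outside [-1617.41, 18099.41].
19188: M = 3.33 → outlier.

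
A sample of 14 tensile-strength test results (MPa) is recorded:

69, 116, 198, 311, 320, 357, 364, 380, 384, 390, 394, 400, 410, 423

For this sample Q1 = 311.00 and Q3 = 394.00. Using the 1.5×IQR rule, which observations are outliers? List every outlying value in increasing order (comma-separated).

69, 116

IQR = Q3 − Q1 = 394.00 − 311.00 = 83.00.
Lower fence = Q1 − 1.5·IQR = 311.00 − 124.50 = 186.50.
Upper fence = Q3 + 1.5·IQR = 394.00 + 124.50 = 518.50.
69 < 186.50 → outlier.
116 < 186.50 → outlier.
All remaining values lie within [186.50, 518.50].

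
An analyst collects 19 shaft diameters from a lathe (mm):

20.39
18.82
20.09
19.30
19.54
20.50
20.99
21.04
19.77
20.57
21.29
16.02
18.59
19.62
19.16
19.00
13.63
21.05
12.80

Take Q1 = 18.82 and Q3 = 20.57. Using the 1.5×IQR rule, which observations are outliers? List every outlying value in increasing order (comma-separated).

12.80, 13.63, 16.02

IQR = Q3 − Q1 = 20.57 − 18.82 = 1.75.
Lower fence = Q1 − 1.5·IQR = 18.82 − 2.625 = 16.195.
Upper fence = Q3 + 1.5·IQR = 20.57 + 2.625 = 23.195.
12.80 < 16.195 → outlier.
13.63 < 16.195 → outlier.
16.02 < 16.195 → outlier.
All remaining values lie within [16.195, 23.195].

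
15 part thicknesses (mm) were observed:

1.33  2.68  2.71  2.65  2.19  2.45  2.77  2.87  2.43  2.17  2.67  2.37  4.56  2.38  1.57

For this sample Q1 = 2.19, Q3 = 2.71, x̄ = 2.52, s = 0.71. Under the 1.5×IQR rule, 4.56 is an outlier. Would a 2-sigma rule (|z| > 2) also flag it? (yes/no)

yes

z = (4.56 − 2.52) / 0.71 = 2.87.
|z| = 2.87 > 2.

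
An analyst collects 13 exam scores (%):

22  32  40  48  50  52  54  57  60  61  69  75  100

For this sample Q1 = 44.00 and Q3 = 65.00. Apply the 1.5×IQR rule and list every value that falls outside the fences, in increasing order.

100

IQR = Q3 − Q1 = 65.00 − 44.00 = 21.00.
Lower fence = Q1 − 1.5·IQR = 44.00 − 31.50 = 12.50.
Upper fence = Q3 + 1.5·IQR = 65.00 + 31.50 = 96.50.
100 > 96.50 → outlier.
All remaining values lie within [12.50, 96.50].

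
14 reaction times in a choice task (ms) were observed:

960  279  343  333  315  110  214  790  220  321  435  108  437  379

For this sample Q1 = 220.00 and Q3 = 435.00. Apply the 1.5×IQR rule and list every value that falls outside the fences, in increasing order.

IQR = Q3 − Q1 = 435.00 − 220.00 = 215.00.
Lower fence = Q1 − 1.5·IQR = 220.00 − 322.50 = -102.50.
Upper fence = Q3 + 1.5·IQR = 435.00 + 322.50 = 757.50.
790 > 757.50 → outlier.
960 > 757.50 → outlier.
All remaining values lie within [-102.50, 757.50].

790, 960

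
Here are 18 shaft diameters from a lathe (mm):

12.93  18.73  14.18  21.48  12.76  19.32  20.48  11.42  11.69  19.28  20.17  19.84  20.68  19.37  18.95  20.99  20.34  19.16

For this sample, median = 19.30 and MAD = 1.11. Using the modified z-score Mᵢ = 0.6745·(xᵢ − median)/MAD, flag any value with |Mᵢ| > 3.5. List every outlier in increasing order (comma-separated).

|Mᵢ| > 3.5 ⇔ |xᵢ − 19.30| > 3.5·1.11/0.6745 = 5.76.
So outliers lie outside [13.54, 25.06].
11.42: M = -4.79 → outlier.
11.69: M = -4.62 → outlier.
12.76: M = -3.97 → outlier.
12.93: M = -3.87 → outlier.

11.42, 11.69, 12.76, 12.93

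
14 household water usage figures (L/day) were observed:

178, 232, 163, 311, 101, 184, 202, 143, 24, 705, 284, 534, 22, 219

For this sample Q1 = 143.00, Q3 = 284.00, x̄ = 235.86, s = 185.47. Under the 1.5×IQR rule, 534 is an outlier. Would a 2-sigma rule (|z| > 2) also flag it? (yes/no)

no

z = (534 − 235.86) / 185.47 = 1.61.
|z| = 1.61 ≤ 2.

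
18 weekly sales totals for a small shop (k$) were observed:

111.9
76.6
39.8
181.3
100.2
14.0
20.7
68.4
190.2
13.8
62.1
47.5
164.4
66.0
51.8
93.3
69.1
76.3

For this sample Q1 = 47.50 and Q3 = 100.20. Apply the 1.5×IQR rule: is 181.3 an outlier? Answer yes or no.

IQR = Q3 − Q1 = 100.20 − 47.50 = 52.70.
Lower fence = Q1 − 1.5·IQR = 47.50 − 79.05 = -31.55.
Upper fence = Q3 + 1.5·IQR = 100.20 + 79.05 = 179.25.
181.3 lies above the upper fence.

yes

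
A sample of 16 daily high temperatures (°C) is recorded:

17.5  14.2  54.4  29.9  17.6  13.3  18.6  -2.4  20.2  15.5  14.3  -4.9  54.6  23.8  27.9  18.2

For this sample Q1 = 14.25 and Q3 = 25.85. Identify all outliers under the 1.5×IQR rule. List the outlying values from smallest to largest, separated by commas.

IQR = Q3 − Q1 = 25.85 − 14.25 = 11.60.
Lower fence = Q1 − 1.5·IQR = 14.25 − 17.40 = -3.15.
Upper fence = Q3 + 1.5·IQR = 25.85 + 17.40 = 43.25.
-4.9 < -3.15 → outlier.
54.4 > 43.25 → outlier.
54.6 > 43.25 → outlier.
All remaining values lie within [-3.15, 43.25].

-4.9, 54.4, 54.6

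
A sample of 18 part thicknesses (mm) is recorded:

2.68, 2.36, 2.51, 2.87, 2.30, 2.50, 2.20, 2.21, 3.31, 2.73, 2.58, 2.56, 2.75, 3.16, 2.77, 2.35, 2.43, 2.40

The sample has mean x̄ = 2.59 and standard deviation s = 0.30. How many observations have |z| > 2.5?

Cutoffs: x̄ ± 2.5s = [1.84, 3.34].
Every value lies within the cutoffs.

0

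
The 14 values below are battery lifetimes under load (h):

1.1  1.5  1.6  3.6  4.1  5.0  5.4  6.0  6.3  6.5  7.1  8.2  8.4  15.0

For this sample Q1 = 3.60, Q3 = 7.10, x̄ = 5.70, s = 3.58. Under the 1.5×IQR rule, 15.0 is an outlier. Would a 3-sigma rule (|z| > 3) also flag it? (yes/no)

z = (15.0 − 5.70) / 3.58 = 2.60.
|z| = 2.60 ≤ 3.

no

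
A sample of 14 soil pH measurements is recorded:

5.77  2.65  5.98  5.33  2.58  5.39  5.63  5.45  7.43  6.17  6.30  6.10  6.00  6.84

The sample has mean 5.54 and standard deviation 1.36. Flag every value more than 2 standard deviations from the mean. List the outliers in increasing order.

Cutoffs at x̄ ± 2s: 5.54 ± 2·1.36 = [2.82, 8.26].
2.58: z = -2.18, |z| > 2 → outlier.
2.65: z = -2.13, |z| > 2 → outlier.
Every other value lies within [2.82, 8.26].

2.58, 2.65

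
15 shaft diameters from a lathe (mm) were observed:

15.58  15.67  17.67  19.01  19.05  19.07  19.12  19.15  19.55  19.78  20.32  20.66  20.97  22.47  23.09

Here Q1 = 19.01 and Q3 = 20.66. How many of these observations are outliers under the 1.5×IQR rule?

IQR = 1.65; fences at 19.01 − 2.475 = 16.535 and 20.66 + 2.475 = 23.135.
Outside the cutoffs: 15.58, 15.67.

2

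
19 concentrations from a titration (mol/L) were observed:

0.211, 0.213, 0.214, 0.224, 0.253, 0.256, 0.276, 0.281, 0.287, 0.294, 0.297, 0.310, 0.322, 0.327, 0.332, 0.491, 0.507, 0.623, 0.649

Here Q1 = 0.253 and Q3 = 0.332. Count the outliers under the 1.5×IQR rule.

4

IQR = 0.079; fences at 0.253 − 0.1185 = 0.1345 and 0.332 + 0.1185 = 0.4505.
Outside the cutoffs: 0.491, 0.507, 0.623, 0.649.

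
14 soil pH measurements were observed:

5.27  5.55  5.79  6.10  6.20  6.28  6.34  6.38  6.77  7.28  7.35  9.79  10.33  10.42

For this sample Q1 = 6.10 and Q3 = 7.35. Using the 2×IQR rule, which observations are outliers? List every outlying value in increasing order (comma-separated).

10.33, 10.42

IQR = Q3 − Q1 = 7.35 − 6.10 = 1.25.
Lower fence = Q1 − 2·IQR = 6.10 − 2.50 = 3.60.
Upper fence = Q3 + 2·IQR = 7.35 + 2.50 = 9.85.
10.33 > 9.85 → outlier.
10.42 > 9.85 → outlier.
All remaining values lie within [3.60, 9.85].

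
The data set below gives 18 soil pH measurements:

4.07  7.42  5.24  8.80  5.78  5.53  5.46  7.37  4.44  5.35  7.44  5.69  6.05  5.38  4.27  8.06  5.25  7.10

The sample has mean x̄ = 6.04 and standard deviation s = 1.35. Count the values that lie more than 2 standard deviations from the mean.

Cutoffs: x̄ ± 2s = [3.34, 8.74].
Outside the cutoffs: 8.80.

1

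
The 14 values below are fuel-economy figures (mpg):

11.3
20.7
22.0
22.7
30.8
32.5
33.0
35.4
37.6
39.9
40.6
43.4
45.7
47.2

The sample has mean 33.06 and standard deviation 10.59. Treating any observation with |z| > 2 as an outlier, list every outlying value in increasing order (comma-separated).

11.3

Cutoffs at x̄ ± 2s: 33.06 ± 2·10.59 = [11.88, 54.24].
11.3: z = -2.05, |z| > 2 → outlier.
Every other value lies within [11.88, 54.24].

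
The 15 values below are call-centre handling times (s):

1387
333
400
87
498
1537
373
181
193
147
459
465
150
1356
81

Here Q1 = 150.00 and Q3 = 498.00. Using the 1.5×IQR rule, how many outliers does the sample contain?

IQR = 348.00; fences at 150.00 − 522.00 = -372.00 and 498.00 + 522.00 = 1020.00.
Outside the cutoffs: 1356, 1387, 1537.

3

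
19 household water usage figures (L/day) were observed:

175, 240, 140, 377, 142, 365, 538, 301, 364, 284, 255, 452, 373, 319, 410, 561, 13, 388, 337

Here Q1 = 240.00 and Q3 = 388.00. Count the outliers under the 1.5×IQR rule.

1

IQR = 148.00; fences at 240.00 − 222.00 = 18.00 and 388.00 + 222.00 = 610.00.
Outside the cutoffs: 13.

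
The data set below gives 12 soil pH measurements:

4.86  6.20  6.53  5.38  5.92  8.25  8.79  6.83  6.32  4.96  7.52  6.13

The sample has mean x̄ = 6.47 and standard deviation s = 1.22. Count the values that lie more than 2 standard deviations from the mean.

Cutoffs: x̄ ± 2s = [4.03, 8.91].
Every value lies within the cutoffs.

0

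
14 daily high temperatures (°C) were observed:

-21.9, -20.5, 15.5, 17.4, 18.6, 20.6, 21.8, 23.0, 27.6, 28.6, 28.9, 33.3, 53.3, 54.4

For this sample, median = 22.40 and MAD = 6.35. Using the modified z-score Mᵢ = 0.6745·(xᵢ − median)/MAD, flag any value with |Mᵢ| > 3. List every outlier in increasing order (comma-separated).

-21.9, -20.5, 53.3, 54.4

|Mᵢ| > 3 ⇔ |xᵢ − 22.40| > 3·6.35/0.6745 = 28.24.
So outliers lie outside [-5.84, 50.64].
-21.9: M = -4.71 → outlier.
-20.5: M = -4.56 → outlier.
53.3: M = 3.28 → outlier.
54.4: M = 3.40 → outlier.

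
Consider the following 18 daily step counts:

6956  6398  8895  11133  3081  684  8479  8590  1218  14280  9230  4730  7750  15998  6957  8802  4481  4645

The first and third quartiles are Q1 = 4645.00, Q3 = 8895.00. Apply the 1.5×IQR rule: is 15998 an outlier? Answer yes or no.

IQR = Q3 − Q1 = 8895.00 − 4645.00 = 4250.00.
Lower fence = Q1 − 1.5·IQR = 4645.00 − 6375.00 = -1730.00.
Upper fence = Q3 + 1.5·IQR = 8895.00 + 6375.00 = 15270.00.
15998 lies above the upper fence.

yes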